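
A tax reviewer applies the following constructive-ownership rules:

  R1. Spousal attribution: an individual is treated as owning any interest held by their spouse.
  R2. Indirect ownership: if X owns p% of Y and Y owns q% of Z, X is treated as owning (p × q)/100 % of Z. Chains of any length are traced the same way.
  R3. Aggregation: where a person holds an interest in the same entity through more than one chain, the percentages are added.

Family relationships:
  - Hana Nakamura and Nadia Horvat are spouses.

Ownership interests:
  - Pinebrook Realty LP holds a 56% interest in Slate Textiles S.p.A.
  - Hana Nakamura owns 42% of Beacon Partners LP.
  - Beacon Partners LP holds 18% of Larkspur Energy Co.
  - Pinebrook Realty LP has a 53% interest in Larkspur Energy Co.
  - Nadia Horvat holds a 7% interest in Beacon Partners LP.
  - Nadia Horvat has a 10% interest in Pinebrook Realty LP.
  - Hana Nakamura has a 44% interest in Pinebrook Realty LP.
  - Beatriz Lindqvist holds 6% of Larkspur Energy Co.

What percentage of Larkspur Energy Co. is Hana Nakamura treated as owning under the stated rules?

By spousal attribution (R1), Hana Nakamura is treated as also owning Nadia Horvat's interest in Pinebrook Realty LP, giving 44% + 10% = 54%.
By spousal attribution (R1), Hana Nakamura is treated as also owning Nadia Horvat's interest in Beacon Partners LP, giving 42% + 7% = 49%.
Chain via Pinebrook Realty LP (R2): 54% × 53% = 28.62% of Larkspur Energy Co.
Chain via Beacon Partners LP (R2): 49% × 18% = 8.82% of Larkspur Energy Co.
Aggregating (R3): 28.62% + 8.82% = 37.44%.

37.44%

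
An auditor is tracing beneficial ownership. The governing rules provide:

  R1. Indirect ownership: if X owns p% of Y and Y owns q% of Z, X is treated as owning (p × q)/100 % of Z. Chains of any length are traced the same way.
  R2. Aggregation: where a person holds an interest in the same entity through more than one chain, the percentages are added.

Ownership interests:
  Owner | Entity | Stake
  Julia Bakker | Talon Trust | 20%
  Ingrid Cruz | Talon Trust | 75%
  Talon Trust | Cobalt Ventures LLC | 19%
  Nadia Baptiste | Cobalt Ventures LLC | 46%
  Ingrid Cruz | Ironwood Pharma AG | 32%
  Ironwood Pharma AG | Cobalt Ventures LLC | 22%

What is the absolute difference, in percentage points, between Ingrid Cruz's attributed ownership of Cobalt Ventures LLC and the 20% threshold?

1.29

Chain via Ironwood Pharma AG (R1): 32% × 22% = 7.04% of Cobalt Ventures LLC.
Chain via Talon Trust (R1): 75% × 19% = 14.25% of Cobalt Ventures LLC.
Aggregating (R2): 7.04% + 14.25% = 21.29%.
21.29% exceeds the 20% threshold by 1.29 percentage points.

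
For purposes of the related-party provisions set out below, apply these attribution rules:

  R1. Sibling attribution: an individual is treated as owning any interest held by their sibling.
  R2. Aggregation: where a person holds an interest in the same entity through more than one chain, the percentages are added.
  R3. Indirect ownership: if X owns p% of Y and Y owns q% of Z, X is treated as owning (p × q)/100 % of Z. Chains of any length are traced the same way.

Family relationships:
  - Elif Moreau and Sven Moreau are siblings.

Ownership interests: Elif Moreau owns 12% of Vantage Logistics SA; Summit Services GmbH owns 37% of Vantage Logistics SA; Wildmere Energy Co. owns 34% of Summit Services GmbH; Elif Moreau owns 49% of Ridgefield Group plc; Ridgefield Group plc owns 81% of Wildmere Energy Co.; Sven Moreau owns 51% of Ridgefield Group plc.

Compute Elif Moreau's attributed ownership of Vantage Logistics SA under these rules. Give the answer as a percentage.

By sibling attribution (R1), Elif Moreau is treated as also owning Sven Moreau's interest in Ridgefield Group plc, giving 49% + 51% = 100%.
Chain via Ridgefield Group plc → Wildmere Energy Co. → Summit Services GmbH (R3): 100% × 81% × 34% × 37% = 10.1898% of Vantage Logistics SA.
Direct interest in Vantage Logistics SA: 12%.
Aggregating (R2): 10.1898% + 12% = 22.1898%.

22.1898%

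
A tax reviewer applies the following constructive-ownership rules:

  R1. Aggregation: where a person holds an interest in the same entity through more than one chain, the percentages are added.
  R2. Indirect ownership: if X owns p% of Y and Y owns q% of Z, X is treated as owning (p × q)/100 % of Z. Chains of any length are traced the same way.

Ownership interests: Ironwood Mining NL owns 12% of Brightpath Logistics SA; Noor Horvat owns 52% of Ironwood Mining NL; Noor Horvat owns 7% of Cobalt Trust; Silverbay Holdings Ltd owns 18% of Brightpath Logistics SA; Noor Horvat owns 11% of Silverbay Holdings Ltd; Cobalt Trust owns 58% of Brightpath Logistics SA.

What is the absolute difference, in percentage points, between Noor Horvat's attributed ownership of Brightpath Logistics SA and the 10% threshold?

2.28

Chain via Ironwood Mining NL (R2): 52% × 12% = 6.24% of Brightpath Logistics SA.
Chain via Silverbay Holdings Ltd (R2): 11% × 18% = 1.98% of Brightpath Logistics SA.
Chain via Cobalt Trust (R2): 7% × 58% = 4.06% of Brightpath Logistics SA.
Aggregating (R1): 6.24% + 1.98% + 4.06% = 12.28%.
12.28% exceeds the 10% threshold by 2.28 percentage points.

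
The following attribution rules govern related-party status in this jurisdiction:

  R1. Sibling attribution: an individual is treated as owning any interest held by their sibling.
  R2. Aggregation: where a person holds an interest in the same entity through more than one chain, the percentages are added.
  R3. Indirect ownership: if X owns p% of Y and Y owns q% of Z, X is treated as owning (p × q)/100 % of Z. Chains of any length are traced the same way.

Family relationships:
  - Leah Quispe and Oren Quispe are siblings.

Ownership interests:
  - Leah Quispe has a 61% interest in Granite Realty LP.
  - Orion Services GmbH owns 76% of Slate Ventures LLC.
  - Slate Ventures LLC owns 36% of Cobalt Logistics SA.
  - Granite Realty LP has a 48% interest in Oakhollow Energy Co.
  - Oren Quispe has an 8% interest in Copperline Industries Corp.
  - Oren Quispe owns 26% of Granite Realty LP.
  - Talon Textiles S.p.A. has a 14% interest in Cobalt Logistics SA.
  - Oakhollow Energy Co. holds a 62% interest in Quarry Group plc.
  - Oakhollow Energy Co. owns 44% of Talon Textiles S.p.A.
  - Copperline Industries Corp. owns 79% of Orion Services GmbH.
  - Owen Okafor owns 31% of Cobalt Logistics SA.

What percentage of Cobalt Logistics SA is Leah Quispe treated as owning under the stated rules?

By sibling attribution (R1), Leah Quispe is treated as also owning Oren Quispe's interest in Granite Realty LP, giving 61% + 26% = 87%.
By sibling attribution (R1), Leah Quispe is treated as owning Oren Quispe's 8% interest in Copperline Industries Corp.
Chain via Granite Realty LP → Oakhollow Energy Co. → Talon Textiles S.p.A. (R3): 87% × 48% × 44% × 14% = 2.572416% of Cobalt Logistics SA.
Chain via Copperline Industries Corp. → Orion Services GmbH → Slate Ventures LLC (R3): 8% × 79% × 76% × 36% = 1.729152% of Cobalt Logistics SA.
Aggregating (R2): 2.572416% + 1.729152% = 4.301568%.

4.301568%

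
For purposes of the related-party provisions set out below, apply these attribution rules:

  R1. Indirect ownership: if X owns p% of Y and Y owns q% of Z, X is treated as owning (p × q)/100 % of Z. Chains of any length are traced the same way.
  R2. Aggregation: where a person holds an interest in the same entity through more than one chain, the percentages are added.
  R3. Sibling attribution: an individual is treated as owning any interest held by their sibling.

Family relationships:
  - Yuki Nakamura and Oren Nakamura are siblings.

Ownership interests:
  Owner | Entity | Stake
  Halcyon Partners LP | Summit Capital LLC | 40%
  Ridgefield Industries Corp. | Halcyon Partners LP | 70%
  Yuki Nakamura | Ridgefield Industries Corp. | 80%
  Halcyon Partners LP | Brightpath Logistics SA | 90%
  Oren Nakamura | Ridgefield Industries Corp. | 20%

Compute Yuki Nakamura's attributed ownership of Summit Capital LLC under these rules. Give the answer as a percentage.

By sibling attribution (R3), Yuki Nakamura is treated as also owning Oren Nakamura's interest in Ridgefield Industries Corp, giving 80% + 20% = 100%.
Chain via Ridgefield Industries Corp. → Halcyon Partners LP (R1): 100% × 70% × 40% = 28% of Summit Capital LLC.

28%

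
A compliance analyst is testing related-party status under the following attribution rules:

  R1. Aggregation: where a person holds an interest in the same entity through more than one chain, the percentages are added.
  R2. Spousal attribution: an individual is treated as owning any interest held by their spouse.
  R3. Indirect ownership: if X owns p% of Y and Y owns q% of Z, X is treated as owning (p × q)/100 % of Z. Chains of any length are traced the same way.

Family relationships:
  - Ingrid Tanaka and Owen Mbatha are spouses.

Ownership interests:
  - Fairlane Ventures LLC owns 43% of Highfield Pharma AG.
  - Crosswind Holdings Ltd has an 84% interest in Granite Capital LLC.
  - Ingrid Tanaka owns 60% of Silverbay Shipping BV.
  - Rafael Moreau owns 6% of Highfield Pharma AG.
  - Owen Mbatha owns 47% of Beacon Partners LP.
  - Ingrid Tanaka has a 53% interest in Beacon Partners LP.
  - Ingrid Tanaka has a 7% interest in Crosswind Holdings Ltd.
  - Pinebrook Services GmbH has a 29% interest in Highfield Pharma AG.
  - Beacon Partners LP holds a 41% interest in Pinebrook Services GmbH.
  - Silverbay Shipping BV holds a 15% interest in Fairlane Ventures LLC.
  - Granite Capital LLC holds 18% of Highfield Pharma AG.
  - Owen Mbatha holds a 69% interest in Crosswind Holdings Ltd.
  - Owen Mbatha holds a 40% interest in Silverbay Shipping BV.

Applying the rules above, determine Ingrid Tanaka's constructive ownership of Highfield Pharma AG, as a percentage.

By spousal attribution (R2), Ingrid Tanaka is treated as also owning Owen Mbatha's interest in Crosswind Holdings Ltd, giving 7% + 69% = 76%.
By spousal attribution (R2), Ingrid Tanaka is treated as also owning Owen Mbatha's interest in Beacon Partners LP, giving 53% + 47% = 100%.
By spousal attribution (R2), Ingrid Tanaka is treated as also owning Owen Mbatha's interest in Silverbay Shipping BV, giving 60% + 40% = 100%.
Chain via Crosswind Holdings Ltd → Granite Capital LLC (R3): 76% × 84% × 18% = 11.4912% of Highfield Pharma AG.
Chain via Beacon Partners LP → Pinebrook Services GmbH (R3): 100% × 41% × 29% = 11.89% of Highfield Pharma AG.
Chain via Silverbay Shipping BV → Fairlane Ventures LLC (R3): 100% × 15% × 43% = 6.45% of Highfield Pharma AG.
Aggregating (R1): 11.4912% + 11.89% + 6.45% = 29.8312%.

29.8312%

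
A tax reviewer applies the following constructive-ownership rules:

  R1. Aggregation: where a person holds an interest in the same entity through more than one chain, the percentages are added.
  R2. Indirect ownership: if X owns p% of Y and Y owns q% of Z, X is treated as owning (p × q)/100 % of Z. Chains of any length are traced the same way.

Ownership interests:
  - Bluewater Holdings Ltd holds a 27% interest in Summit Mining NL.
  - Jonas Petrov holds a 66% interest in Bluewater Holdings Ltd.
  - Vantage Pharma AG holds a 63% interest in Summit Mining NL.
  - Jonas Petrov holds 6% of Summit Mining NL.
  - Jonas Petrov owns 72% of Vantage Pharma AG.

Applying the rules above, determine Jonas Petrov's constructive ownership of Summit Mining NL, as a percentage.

Chain via Vantage Pharma AG (R2): 72% × 63% = 45.36% of Summit Mining NL.
Chain via Bluewater Holdings Ltd (R2): 66% × 27% = 17.82% of Summit Mining NL.
Direct interest in Summit Mining NL: 6%.
Aggregating (R1): 45.36% + 17.82% + 6% = 69.18%.

69.18%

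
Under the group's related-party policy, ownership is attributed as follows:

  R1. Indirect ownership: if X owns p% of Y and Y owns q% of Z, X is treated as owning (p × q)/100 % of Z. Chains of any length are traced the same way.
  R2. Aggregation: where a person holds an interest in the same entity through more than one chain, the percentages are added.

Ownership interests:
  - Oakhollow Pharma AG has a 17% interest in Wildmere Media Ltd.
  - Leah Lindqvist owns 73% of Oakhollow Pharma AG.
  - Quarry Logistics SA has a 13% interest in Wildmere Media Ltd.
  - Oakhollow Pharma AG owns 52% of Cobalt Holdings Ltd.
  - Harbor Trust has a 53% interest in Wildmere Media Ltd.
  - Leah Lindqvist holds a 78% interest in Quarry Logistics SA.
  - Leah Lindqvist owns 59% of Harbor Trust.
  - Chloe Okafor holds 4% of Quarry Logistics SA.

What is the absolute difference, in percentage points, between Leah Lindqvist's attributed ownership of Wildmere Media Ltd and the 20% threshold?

Chain via Quarry Logistics SA (R1): 78% × 13% = 10.14% of Wildmere Media Ltd.
Chain via Harbor Trust (R1): 59% × 53% = 31.27% of Wildmere Media Ltd.
Chain via Oakhollow Pharma AG (R1): 73% × 17% = 12.41% of Wildmere Media Ltd.
Aggregating (R2): 10.14% + 31.27% + 12.41% = 53.82%.
53.82% exceeds the 20% threshold by 33.82 percentage points.

33.82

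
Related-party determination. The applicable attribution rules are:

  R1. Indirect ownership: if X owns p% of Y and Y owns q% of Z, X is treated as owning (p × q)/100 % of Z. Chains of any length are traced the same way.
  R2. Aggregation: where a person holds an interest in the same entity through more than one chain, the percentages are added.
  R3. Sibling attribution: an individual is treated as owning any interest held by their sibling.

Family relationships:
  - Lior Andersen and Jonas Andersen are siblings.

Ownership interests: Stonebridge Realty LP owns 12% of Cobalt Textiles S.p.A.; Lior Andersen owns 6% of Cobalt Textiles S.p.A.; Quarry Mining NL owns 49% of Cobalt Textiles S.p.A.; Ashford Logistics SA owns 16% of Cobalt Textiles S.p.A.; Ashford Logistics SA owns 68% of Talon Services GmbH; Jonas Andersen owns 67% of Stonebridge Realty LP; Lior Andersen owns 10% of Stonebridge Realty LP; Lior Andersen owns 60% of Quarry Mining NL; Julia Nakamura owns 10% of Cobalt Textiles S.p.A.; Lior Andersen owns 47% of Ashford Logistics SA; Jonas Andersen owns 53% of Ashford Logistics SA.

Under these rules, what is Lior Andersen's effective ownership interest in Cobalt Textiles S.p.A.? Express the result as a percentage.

By sibling attribution (R3), Lior Andersen is treated as also owning Jonas Andersen's interest in Stonebridge Realty LP, giving 10% + 67% = 77%.
By sibling attribution (R3), Lior Andersen is treated as also owning Jonas Andersen's interest in Ashford Logistics SA, giving 47% + 53% = 100%.
Chain via Stonebridge Realty LP (R1): 77% × 12% = 9.24% of Cobalt Textiles S.p.A.
Chain via Quarry Mining NL (R1): 60% × 49% = 29.4% of Cobalt Textiles S.p.A.
Chain via Ashford Logistics SA (R1): 100% × 16% = 16% of Cobalt Textiles S.p.A.
Direct interest in Cobalt Textiles S.p.A: 6%.
Aggregating (R2): 9.24% + 29.4% + 16% + 6% = 60.64%.

60.64%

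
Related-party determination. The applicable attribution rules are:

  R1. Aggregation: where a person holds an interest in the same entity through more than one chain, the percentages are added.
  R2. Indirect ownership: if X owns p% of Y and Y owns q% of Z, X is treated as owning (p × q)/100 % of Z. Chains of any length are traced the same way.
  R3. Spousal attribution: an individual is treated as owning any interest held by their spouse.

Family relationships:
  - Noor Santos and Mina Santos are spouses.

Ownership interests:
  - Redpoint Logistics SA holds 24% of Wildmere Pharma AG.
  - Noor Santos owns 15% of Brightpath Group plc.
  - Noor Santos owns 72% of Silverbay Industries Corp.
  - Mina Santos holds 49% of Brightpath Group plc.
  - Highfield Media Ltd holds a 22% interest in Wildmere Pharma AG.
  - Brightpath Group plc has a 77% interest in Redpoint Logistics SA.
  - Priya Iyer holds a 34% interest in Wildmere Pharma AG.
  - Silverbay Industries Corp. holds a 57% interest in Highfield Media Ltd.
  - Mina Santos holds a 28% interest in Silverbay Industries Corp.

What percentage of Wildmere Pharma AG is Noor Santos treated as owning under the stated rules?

24.3672%

By spousal attribution (R3), Noor Santos is treated as also owning Mina Santos's interest in Brightpath Group plc, giving 15% + 49% = 64%.
By spousal attribution (R3), Noor Santos is treated as also owning Mina Santos's interest in Silverbay Industries Corp, giving 72% + 28% = 100%.
Chain via Brightpath Group plc → Redpoint Logistics SA (R2): 64% × 77% × 24% = 11.8272% of Wildmere Pharma AG.
Chain via Silverbay Industries Corp. → Highfield Media Ltd (R2): 100% × 57% × 22% = 12.54% of Wildmere Pharma AG.
Aggregating (R1): 11.8272% + 12.54% = 24.3672%.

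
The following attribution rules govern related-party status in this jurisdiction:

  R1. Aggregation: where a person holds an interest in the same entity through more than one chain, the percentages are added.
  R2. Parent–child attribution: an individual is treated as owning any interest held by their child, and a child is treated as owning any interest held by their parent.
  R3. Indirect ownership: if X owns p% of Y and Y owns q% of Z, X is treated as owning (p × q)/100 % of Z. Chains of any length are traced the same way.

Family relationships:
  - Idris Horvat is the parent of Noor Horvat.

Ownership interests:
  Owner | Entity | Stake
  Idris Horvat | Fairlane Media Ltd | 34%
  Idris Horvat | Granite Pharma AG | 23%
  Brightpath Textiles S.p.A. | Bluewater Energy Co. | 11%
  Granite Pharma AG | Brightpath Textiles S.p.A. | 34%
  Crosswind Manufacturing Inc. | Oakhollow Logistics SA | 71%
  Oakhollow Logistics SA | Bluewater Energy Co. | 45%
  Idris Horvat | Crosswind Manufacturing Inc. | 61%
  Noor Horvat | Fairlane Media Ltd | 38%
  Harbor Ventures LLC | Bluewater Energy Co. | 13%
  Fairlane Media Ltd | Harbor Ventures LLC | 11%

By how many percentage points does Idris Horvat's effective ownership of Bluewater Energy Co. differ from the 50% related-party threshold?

28.6207

By parent–child attribution (R2), Idris Horvat is treated as also owning Noor Horvat's interest in Fairlane Media Ltd, giving 34% + 38% = 72%.
Chain via Fairlane Media Ltd → Harbor Ventures LLC (R3): 72% × 11% × 13% = 1.0296% of Bluewater Energy Co.
Chain via Granite Pharma AG → Brightpath Textiles S.p.A. (R3): 23% × 34% × 11% = 0.8602% of Bluewater Energy Co.
Chain via Crosswind Manufacturing Inc. → Oakhollow Logistics SA (R3): 61% × 71% × 45% = 19.4895% of Bluewater Energy Co.
Aggregating (R1): 1.0296% + 0.8602% + 19.4895% = 21.3793%.
21.3793% falls short of the 50% threshold by 28.6207 percentage points.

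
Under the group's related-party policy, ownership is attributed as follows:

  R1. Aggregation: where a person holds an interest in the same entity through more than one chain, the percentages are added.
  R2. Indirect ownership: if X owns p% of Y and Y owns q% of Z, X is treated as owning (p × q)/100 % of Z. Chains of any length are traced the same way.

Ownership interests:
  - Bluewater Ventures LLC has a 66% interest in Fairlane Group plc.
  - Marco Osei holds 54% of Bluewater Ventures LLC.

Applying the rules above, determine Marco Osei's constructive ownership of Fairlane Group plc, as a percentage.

Chain via Bluewater Ventures LLC (R2): 54% × 66% = 35.64% of Fairlane Group plc.

35.64%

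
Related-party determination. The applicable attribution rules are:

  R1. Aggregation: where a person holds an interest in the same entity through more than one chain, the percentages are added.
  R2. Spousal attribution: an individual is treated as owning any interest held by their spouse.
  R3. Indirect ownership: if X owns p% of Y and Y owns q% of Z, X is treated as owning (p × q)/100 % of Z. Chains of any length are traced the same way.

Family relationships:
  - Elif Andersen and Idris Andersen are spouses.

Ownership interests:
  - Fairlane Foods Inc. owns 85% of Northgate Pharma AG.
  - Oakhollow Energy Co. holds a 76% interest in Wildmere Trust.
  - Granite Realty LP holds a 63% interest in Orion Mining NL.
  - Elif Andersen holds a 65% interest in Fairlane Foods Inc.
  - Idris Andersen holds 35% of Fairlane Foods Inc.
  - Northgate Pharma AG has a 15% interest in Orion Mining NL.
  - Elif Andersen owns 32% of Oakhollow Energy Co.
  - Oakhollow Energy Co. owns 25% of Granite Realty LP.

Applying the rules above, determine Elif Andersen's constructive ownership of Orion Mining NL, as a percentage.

By spousal attribution (R2), Elif Andersen is treated as also owning Idris Andersen's interest in Fairlane Foods Inc, giving 65% + 35% = 100%.
Chain via Fairlane Foods Inc. → Northgate Pharma AG (R3): 100% × 85% × 15% = 12.75% of Orion Mining NL.
Chain via Oakhollow Energy Co. → Granite Realty LP (R3): 32% × 25% × 63% = 5.04% of Orion Mining NL.
Aggregating (R1): 12.75% + 5.04% = 17.79%.

17.79%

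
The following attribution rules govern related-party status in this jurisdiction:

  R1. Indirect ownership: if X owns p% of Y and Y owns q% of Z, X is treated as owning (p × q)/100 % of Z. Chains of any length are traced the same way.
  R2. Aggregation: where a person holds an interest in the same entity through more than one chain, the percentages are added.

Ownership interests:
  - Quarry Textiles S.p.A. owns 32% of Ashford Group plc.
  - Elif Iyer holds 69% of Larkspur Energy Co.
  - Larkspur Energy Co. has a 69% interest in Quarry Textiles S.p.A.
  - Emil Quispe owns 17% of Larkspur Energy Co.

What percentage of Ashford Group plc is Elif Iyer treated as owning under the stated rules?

Chain via Larkspur Energy Co. → Quarry Textiles S.p.A. (R1): 69% × 69% × 32% = 15.2352% of Ashford Group plc.

15.2352%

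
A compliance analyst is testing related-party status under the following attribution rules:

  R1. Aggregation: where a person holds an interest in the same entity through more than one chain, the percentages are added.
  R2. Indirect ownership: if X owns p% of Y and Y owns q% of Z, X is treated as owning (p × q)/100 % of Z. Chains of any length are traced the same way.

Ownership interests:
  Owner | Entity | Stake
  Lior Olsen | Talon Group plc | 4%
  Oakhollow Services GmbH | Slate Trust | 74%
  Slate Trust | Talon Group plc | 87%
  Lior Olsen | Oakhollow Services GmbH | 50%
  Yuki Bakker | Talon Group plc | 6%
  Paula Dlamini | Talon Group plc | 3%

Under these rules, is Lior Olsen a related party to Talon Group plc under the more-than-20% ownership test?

Chain via Oakhollow Services GmbH → Slate Trust (R2): 50% × 74% × 87% = 32.19% of Talon Group plc.
Direct interest in Talon Group plc: 4%.
Aggregating (R1): 32.19% + 4% = 36.19%.
36.19% exceeds the 20% threshold, so Lior is a related party to Talon Group plc.

Yes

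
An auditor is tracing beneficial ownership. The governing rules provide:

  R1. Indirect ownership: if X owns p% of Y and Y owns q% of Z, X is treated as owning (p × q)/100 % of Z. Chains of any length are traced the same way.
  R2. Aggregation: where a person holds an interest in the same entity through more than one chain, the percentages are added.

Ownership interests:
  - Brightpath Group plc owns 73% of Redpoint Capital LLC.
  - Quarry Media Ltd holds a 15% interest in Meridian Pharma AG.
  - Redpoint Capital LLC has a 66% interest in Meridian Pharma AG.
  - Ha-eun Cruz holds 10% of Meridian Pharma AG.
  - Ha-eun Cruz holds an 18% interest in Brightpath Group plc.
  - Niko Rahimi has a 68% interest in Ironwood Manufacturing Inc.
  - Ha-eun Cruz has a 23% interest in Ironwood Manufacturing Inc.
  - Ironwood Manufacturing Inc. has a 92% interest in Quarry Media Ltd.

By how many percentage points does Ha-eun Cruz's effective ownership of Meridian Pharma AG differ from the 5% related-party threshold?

Chain via Brightpath Group plc → Redpoint Capital LLC (R1): 18% × 73% × 66% = 8.6724% of Meridian Pharma AG.
Chain via Ironwood Manufacturing Inc. → Quarry Media Ltd (R1): 23% × 92% × 15% = 3.174% of Meridian Pharma AG.
Direct interest in Meridian Pharma AG: 10%.
Aggregating (R2): 8.6724% + 3.174% + 10% = 21.8464%.
21.8464% exceeds the 5% threshold by 16.8464 percentage points.

16.8464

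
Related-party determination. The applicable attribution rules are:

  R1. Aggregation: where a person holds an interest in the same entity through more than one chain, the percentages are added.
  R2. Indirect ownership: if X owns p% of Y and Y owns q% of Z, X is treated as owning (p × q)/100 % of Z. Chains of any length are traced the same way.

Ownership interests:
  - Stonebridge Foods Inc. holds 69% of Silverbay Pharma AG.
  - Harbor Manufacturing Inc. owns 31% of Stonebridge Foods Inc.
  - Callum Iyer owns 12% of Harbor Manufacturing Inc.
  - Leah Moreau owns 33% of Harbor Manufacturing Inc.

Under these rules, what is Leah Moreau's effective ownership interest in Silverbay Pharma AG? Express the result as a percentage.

7.0587%

Chain via Harbor Manufacturing Inc. → Stonebridge Foods Inc. (R2): 33% × 31% × 69% = 7.0587% of Silverbay Pharma AG.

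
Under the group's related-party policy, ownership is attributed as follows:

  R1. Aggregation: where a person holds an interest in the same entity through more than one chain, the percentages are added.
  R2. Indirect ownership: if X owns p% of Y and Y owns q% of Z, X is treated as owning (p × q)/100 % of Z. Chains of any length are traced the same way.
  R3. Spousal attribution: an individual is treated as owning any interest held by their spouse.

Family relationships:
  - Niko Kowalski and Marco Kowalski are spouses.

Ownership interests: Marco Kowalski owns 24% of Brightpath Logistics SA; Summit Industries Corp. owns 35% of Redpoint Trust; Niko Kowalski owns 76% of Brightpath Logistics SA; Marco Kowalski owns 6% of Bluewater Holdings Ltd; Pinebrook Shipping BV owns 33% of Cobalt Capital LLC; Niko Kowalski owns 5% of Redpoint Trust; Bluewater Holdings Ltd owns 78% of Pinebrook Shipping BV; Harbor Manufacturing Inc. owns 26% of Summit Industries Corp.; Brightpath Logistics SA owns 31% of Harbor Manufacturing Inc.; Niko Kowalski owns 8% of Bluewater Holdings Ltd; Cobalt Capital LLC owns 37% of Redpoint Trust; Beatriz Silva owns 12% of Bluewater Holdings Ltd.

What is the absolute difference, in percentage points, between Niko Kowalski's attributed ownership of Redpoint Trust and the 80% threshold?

By spousal attribution (R3), Niko Kowalski is treated as also owning Marco Kowalski's interest in Brightpath Logistics SA, giving 76% + 24% = 100%.
By spousal attribution (R3), Niko Kowalski is treated as also owning Marco Kowalski's interest in Bluewater Holdings Ltd, giving 8% + 6% = 14%.
Chain via Brightpath Logistics SA → Harbor Manufacturing Inc. → Summit Industries Corp. (R2): 100% × 31% × 26% × 35% = 2.821% of Redpoint Trust.
Chain via Bluewater Holdings Ltd → Pinebrook Shipping BV → Cobalt Capital LLC (R2): 14% × 78% × 33% × 37% = 1.333332% of Redpoint Trust.
Direct interest in Redpoint Trust: 5%.
Aggregating (R1): 2.821% + 1.333332% + 5% = 9.154332%.
9.154332% falls short of the 80% threshold by 70.845668 percentage points.

70.845668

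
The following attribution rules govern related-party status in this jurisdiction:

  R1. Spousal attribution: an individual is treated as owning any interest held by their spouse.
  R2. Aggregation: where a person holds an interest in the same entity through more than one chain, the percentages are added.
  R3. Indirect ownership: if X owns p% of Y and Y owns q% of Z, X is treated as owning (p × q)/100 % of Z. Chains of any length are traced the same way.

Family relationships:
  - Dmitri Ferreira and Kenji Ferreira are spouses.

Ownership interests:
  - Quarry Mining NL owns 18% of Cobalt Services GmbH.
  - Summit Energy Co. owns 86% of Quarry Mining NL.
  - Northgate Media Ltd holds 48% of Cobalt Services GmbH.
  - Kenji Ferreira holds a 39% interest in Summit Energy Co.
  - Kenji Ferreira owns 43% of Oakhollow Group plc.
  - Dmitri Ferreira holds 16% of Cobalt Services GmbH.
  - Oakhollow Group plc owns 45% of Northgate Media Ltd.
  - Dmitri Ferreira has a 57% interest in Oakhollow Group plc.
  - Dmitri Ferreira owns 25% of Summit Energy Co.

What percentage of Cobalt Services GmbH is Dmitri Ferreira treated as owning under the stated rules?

By spousal attribution (R1), Dmitri Ferreira is treated as also owning Kenji Ferreira's interest in Oakhollow Group plc, giving 57% + 43% = 100%.
By spousal attribution (R1), Dmitri Ferreira is treated as also owning Kenji Ferreira's interest in Summit Energy Co, giving 25% + 39% = 64%.
Chain via Oakhollow Group plc → Northgate Media Ltd (R3): 100% × 45% × 48% = 21.6% of Cobalt Services GmbH.
Chain via Summit Energy Co. → Quarry Mining NL (R3): 64% × 86% × 18% = 9.9072% of Cobalt Services GmbH.
Direct interest in Cobalt Services GmbH: 16%.
Aggregating (R2): 21.6% + 9.9072% + 16% = 47.5072%.

47.5072%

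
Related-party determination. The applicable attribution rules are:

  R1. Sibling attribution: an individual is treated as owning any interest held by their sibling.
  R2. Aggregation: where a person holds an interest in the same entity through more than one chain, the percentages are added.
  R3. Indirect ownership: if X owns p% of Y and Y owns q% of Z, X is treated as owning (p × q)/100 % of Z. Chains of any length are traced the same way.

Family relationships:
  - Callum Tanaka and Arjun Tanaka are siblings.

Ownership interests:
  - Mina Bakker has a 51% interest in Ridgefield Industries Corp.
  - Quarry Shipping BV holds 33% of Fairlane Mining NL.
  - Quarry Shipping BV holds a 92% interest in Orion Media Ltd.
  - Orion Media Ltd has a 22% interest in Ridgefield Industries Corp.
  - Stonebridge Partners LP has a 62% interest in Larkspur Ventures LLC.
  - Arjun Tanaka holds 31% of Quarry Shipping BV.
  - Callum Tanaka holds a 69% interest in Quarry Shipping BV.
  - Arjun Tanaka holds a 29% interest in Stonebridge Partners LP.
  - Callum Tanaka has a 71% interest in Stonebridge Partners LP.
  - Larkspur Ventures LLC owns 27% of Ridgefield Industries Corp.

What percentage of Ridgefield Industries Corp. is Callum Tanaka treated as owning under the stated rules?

36.98%

By sibling attribution (R1), Callum Tanaka is treated as also owning Arjun Tanaka's interest in Stonebridge Partners LP, giving 71% + 29% = 100%.
By sibling attribution (R1), Callum Tanaka is treated as also owning Arjun Tanaka's interest in Quarry Shipping BV, giving 69% + 31% = 100%.
Chain via Stonebridge Partners LP → Larkspur Ventures LLC (R3): 100% × 62% × 27% = 16.74% of Ridgefield Industries Corp.
Chain via Quarry Shipping BV → Orion Media Ltd (R3): 100% × 92% × 22% = 20.24% of Ridgefield Industries Corp.
Aggregating (R2): 16.74% + 20.24% = 36.98%.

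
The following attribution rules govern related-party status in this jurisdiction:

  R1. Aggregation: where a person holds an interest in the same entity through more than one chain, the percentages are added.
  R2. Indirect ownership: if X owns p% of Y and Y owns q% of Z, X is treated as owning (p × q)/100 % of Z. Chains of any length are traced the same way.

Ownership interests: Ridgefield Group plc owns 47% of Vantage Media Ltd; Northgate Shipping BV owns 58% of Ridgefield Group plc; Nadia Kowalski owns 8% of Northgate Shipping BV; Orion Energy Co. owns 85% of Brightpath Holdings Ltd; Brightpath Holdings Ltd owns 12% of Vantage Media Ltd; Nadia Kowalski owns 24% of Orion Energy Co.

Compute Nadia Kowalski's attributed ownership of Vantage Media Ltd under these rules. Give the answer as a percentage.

Chain via Northgate Shipping BV → Ridgefield Group plc (R2): 8% × 58% × 47% = 2.1808% of Vantage Media Ltd.
Chain via Orion Energy Co. → Brightpath Holdings Ltd (R2): 24% × 85% × 12% = 2.448% of Vantage Media Ltd.
Aggregating (R1): 2.1808% + 2.448% = 4.6288%.

4.6288%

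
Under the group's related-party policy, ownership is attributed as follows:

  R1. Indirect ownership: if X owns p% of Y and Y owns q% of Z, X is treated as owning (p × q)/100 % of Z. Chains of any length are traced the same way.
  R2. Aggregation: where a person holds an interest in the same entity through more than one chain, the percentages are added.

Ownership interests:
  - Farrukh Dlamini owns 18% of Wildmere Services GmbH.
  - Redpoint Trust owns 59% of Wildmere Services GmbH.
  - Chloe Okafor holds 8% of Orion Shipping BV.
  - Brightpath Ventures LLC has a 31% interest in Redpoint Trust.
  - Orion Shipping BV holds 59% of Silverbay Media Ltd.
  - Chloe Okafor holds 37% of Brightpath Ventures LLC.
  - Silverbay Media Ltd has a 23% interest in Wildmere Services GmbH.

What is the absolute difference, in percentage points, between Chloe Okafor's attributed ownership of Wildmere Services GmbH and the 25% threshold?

17.1471

Chain via Brightpath Ventures LLC → Redpoint Trust (R1): 37% × 31% × 59% = 6.7673% of Wildmere Services GmbH.
Chain via Orion Shipping BV → Silverbay Media Ltd (R1): 8% × 59% × 23% = 1.0856% of Wildmere Services GmbH.
Aggregating (R2): 6.7673% + 1.0856% = 7.8529%.
7.8529% falls short of the 25% threshold by 17.1471 percentage points.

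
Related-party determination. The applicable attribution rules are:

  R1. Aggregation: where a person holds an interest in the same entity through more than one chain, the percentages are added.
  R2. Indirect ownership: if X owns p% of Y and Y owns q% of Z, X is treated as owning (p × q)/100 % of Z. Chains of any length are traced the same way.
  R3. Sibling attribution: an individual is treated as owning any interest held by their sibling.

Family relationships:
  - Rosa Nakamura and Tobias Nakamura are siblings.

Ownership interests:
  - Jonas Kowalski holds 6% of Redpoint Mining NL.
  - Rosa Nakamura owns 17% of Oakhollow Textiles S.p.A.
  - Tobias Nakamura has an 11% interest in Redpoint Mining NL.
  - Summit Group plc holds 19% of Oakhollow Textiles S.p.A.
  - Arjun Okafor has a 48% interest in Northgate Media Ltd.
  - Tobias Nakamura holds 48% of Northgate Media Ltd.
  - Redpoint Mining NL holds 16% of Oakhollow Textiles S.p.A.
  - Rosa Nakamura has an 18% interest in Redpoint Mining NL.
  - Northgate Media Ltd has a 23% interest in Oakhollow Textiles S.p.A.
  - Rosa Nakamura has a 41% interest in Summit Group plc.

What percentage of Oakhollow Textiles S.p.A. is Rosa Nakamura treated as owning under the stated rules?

By sibling attribution (R3), Rosa Nakamura is treated as also owning Tobias Nakamura's interest in Redpoint Mining NL, giving 18% + 11% = 29%.
By sibling attribution (R3), Rosa Nakamura is treated as owning Tobias Nakamura's 48% interest in Northgate Media Ltd.
Chain via Redpoint Mining NL (R2): 29% × 16% = 4.64% of Oakhollow Textiles S.p.A.
Chain via Summit Group plc (R2): 41% × 19% = 7.79% of Oakhollow Textiles S.p.A.
Direct interest in Oakhollow Textiles S.p.A: 17%.
Chain via Northgate Media Ltd (R2): 48% × 23% = 11.04% of Oakhollow Textiles S.p.A.
Aggregating (R1): 4.64% + 7.79% + 17% + 11.04% = 40.47%.

40.47%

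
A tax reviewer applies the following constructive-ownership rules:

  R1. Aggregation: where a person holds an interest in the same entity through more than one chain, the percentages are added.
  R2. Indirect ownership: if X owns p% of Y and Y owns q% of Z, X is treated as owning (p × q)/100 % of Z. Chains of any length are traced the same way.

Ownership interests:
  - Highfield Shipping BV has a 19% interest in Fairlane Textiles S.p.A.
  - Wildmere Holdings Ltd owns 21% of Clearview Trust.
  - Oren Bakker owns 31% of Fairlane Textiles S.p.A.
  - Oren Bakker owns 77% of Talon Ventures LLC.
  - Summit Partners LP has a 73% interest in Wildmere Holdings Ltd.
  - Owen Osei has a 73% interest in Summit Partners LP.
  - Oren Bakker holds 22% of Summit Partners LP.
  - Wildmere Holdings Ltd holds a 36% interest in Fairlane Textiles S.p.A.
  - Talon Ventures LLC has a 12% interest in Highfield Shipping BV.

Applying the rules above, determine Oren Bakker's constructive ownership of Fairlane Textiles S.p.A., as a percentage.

Chain via Talon Ventures LLC → Highfield Shipping BV (R2): 77% × 12% × 19% = 1.7556% of Fairlane Textiles S.p.A.
Chain via Summit Partners LP → Wildmere Holdings Ltd (R2): 22% × 73% × 36% = 5.7816% of Fairlane Textiles S.p.A.
Direct interest in Fairlane Textiles S.p.A: 31%.
Aggregating (R1): 1.7556% + 5.7816% + 31% = 38.5372%.

38.5372%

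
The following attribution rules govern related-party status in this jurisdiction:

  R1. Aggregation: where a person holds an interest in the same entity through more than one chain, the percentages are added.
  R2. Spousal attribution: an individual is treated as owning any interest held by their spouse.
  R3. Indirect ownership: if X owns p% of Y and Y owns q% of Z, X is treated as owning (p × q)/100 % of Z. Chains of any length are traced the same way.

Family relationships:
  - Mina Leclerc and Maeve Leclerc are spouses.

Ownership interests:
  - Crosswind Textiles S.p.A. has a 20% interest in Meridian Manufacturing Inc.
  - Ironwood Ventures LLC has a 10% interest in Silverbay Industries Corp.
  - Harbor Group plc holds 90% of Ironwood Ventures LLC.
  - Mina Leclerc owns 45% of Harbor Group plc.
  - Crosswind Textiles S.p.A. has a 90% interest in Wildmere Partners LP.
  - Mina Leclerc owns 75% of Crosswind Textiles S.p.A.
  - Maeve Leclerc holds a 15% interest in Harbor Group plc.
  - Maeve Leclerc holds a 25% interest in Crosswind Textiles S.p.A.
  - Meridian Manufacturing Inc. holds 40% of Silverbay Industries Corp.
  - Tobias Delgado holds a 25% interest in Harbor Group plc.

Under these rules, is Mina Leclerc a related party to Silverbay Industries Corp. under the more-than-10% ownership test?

By spousal attribution (R2), Mina Leclerc is treated as also owning Maeve Leclerc's interest in Harbor Group plc, giving 45% + 15% = 60%.
By spousal attribution (R2), Mina Leclerc is treated as also owning Maeve Leclerc's interest in Crosswind Textiles S.p.A, giving 75% + 25% = 100%.
Chain via Harbor Group plc → Ironwood Ventures LLC (R3): 60% × 90% × 10% = 5.4% of Silverbay Industries Corp.
Chain via Crosswind Textiles S.p.A. → Meridian Manufacturing Inc. (R3): 100% × 20% × 40% = 8% of Silverbay Industries Corp.
Aggregating (R1): 5.4% + 8% = 13.4%.
13.4% exceeds the 10% threshold, so Mina is a related party to Silverbay Industries Corp.

Yes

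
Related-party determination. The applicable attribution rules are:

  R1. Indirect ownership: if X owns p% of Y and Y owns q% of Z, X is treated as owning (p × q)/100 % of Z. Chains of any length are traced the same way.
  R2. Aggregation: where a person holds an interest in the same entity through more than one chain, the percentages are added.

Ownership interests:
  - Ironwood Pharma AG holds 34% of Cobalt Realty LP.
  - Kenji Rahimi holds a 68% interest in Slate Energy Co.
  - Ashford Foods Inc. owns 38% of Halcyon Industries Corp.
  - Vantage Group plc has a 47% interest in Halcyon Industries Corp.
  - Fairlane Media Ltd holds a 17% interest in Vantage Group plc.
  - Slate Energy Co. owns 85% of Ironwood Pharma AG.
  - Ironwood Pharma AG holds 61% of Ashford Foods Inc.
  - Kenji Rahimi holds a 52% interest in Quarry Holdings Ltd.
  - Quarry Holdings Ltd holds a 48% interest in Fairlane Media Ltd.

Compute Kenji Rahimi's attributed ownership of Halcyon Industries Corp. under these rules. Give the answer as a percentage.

Chain via Quarry Holdings Ltd → Fairlane Media Ltd → Vantage Group plc (R1): 52% × 48% × 17% × 47% = 1.994304% of Halcyon Industries Corp.
Chain via Slate Energy Co. → Ironwood Pharma AG → Ashford Foods Inc. (R1): 68% × 85% × 61% × 38% = 13.39804% of Halcyon Industries Corp.
Aggregating (R2): 1.994304% + 13.39804% = 15.392344%.

15.392344%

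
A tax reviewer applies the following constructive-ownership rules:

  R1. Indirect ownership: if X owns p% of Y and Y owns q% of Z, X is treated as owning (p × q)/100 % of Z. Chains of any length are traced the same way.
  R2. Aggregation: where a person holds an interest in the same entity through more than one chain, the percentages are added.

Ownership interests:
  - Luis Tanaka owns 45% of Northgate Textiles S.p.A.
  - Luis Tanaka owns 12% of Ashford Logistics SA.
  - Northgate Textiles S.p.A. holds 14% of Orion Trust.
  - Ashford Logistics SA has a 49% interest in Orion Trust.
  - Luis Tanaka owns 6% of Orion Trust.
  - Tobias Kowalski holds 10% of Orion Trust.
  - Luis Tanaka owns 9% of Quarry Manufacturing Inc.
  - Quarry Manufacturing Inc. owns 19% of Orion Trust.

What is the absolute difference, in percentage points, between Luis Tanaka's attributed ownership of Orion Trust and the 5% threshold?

14.89

Chain via Northgate Textiles S.p.A. (R1): 45% × 14% = 6.3% of Orion Trust.
Chain via Quarry Manufacturing Inc. (R1): 9% × 19% = 1.71% of Orion Trust.
Chain via Ashford Logistics SA (R1): 12% × 49% = 5.88% of Orion Trust.
Direct interest in Orion Trust: 6%.
Aggregating (R2): 6.3% + 1.71% + 5.88% + 6% = 19.89%.
19.89% exceeds the 5% threshold by 14.89 percentage points.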